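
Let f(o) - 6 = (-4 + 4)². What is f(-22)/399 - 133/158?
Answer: -17373/21014 ≈ -0.82673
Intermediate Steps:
f(o) = 6 (f(o) = 6 + (-4 + 4)² = 6 + 0² = 6 + 0 = 6)
f(-22)/399 - 133/158 = 6/399 - 133/158 = 6*(1/399) - 133*1/158 = 2/133 - 133/158 = -17373/21014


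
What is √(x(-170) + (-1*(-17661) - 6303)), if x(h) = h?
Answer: 2*√2797 ≈ 105.77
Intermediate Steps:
√(x(-170) + (-1*(-17661) - 6303)) = √(-170 + (-1*(-17661) - 6303)) = √(-170 + (17661 - 6303)) = √(-170 + 11358) = √11188 = 2*√2797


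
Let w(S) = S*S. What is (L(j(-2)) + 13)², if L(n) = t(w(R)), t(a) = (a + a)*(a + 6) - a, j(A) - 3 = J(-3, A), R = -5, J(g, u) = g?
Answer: 2365444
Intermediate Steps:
w(S) = S²
j(A) = 0 (j(A) = 3 - 3 = 0)
t(a) = -a + 2*a*(6 + a) (t(a) = (2*a)*(6 + a) - a = 2*a*(6 + a) - a = -a + 2*a*(6 + a))
L(n) = 1525 (L(n) = (-5)²*(11 + 2*(-5)²) = 25*(11 + 2*25) = 25*(11 + 50) = 25*61 = 1525)
(L(j(-2)) + 13)² = (1525 + 13)² = 1538² = 2365444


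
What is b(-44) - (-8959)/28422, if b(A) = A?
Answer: -1241609/28422 ≈ -43.685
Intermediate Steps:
b(-44) - (-8959)/28422 = -44 - (-8959)/28422 = -44 - 1*(-8959/28422) = -44 + 8959/28422 = -1241609/28422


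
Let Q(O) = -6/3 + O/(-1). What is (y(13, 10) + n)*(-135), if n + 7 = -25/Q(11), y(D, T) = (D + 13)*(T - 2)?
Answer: -356130/13 ≈ -27395.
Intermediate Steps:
Q(O) = -2 - O (Q(O) = -6*1/3 + O*(-1) = -2 - O)
y(D, T) = (-2 + T)*(13 + D) (y(D, T) = (13 + D)*(-2 + T) = (-2 + T)*(13 + D))
n = -66/13 (n = -7 - 25/(-2 - 1*11) = -7 - 25/(-2 - 11) = -7 - 25/(-13) = -7 - 25*(-1/13) = -7 + 25/13 = -66/13 ≈ -5.0769)
(y(13, 10) + n)*(-135) = ((-26 - 2*13 + 13*10 + 13*10) - 66/13)*(-135) = ((-26 - 26 + 130 + 130) - 66/13)*(-135) = (208 - 66/13)*(-135) = (2638/13)*(-135) = -356130/13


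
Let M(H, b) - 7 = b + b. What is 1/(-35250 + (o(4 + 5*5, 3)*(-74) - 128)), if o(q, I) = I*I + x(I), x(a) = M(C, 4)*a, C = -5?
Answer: -1/39374 ≈ -2.5397e-5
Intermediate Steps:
M(H, b) = 7 + 2*b (M(H, b) = 7 + (b + b) = 7 + 2*b)
x(a) = 15*a (x(a) = (7 + 2*4)*a = (7 + 8)*a = 15*a)
o(q, I) = I**2 + 15*I (o(q, I) = I*I + 15*I = I**2 + 15*I)
1/(-35250 + (o(4 + 5*5, 3)*(-74) - 128)) = 1/(-35250 + ((3*(15 + 3))*(-74) - 128)) = 1/(-35250 + ((3*18)*(-74) - 128)) = 1/(-35250 + (54*(-74) - 128)) = 1/(-35250 + (-3996 - 128)) = 1/(-35250 - 4124) = 1/(-39374) = -1/39374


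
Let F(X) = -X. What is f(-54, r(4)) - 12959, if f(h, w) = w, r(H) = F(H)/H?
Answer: -12960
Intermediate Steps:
r(H) = -1 (r(H) = (-H)/H = -1)
f(-54, r(4)) - 12959 = -1 - 12959 = -12960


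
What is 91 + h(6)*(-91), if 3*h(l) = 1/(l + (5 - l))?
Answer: 1274/15 ≈ 84.933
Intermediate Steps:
h(l) = 1/15 (h(l) = 1/(3*(l + (5 - l))) = (⅓)/5 = (⅓)*(⅕) = 1/15)
91 + h(6)*(-91) = 91 + (1/15)*(-91) = 91 - 91/15 = 1274/15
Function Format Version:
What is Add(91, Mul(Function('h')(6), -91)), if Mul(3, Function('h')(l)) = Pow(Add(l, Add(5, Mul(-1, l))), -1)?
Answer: Rational(1274, 15) ≈ 84.933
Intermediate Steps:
Function('h')(l) = Rational(1, 15) (Function('h')(l) = Mul(Rational(1, 3), Pow(Add(l, Add(5, Mul(-1, l))), -1)) = Mul(Rational(1, 3), Pow(5, -1)) = Mul(Rational(1, 3), Rational(1, 5)) = Rational(1, 15))
Add(91, Mul(Function('h')(6), -91)) = Add(91, Mul(Rational(1, 15), -91)) = Add(91, Rational(-91, 15)) = Rational(1274, 15)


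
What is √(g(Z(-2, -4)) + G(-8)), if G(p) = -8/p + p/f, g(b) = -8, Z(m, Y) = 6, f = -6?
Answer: I*√51/3 ≈ 2.3805*I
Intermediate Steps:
G(p) = -8/p - p/6 (G(p) = -8/p + p/(-6) = -8/p + p*(-⅙) = -8/p - p/6)
√(g(Z(-2, -4)) + G(-8)) = √(-8 + (-8/(-8) - ⅙*(-8))) = √(-8 + (-8*(-⅛) + 4/3)) = √(-8 + (1 + 4/3)) = √(-8 + 7/3) = √(-17/3) = I*√51/3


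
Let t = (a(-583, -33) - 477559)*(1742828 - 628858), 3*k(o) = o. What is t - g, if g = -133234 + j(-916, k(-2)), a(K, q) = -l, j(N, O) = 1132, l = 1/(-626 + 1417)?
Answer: -420801138412218/791 ≈ -5.3199e+11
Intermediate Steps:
l = 1/791 ≈ 0.0012642
k(o) = o/3
a(K, q) = -1/791 (a(K, q) = -1*1/791 = -1/791)
g = -132102 (g = -133234 + 1132 = -132102)
t = -420801242904900/791 (t = (-1/791 - 477559)*(1742828 - 628858) = -377749170/791*1113970 = -420801242904900/791 ≈ -5.3199e+11)
t - g = -420801242904900/791 - 1*(-132102) = -420801242904900/791 + 132102 = -420801138412218/791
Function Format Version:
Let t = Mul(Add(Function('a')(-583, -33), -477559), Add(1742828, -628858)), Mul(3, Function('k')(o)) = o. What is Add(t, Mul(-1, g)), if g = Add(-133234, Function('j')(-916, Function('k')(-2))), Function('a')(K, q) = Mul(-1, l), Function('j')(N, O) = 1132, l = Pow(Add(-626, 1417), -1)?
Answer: Rational(-420801138412218, 791) ≈ -5.3199e+11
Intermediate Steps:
l = Rational(1, 791) (l = Pow(791, -1) = Rational(1, 791) ≈ 0.0012642)
Function('k')(o) = Mul(Rational(1, 3), o)
Function('a')(K, q) = Rational(-1, 791) (Function('a')(K, q) = Mul(-1, Rational(1, 791)) = Rational(-1, 791))
g = -132102 (g = Add(-133234, 1132) = -132102)
t = Rational(-420801242904900, 791) (t = Mul(Add(Rational(-1, 791), -477559), Add(1742828, -628858)) = Mul(Rational(-377749170, 791), 1113970) = Rational(-420801242904900, 791) ≈ -5.3199e+11)
Add(t, Mul(-1, g)) = Add(Rational(-420801242904900, 791), Mul(-1, -132102)) = Add(Rational(-420801242904900, 791), 132102) = Rational(-420801138412218, 791)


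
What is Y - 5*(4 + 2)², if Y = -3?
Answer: -183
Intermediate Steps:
Y - 5*(4 + 2)² = -3 - 5*(4 + 2)² = -3 - 5*6² = -3 - 5*36 = -3 - 180 = -183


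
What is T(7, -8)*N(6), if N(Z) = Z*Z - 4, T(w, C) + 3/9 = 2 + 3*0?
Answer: 160/3 ≈ 53.333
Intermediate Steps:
T(w, C) = 5/3 (T(w, C) = -1/3 + (2 + 3*0) = -1/3 + (2 + 0) = -1/3 + 2 = 5/3)
N(Z) = -4 + Z**2 (N(Z) = Z**2 - 4 = -4 + Z**2)
T(7, -8)*N(6) = 5*(-4 + 6**2)/3 = 5*(-4 + 36)/3 = (5/3)*32 = 160/3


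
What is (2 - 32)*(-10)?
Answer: 300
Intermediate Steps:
(2 - 32)*(-10) = -30*(-10) = 300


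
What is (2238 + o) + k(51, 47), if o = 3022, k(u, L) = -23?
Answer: 5237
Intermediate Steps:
(2238 + o) + k(51, 47) = (2238 + 3022) - 23 = 5260 - 23 = 5237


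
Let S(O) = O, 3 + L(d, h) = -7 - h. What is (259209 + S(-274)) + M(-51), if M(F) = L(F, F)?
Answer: 258976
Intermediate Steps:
L(d, h) = -10 - h (L(d, h) = -3 + (-7 - h) = -10 - h)
M(F) = -10 - F
(259209 + S(-274)) + M(-51) = (259209 - 274) + (-10 - 1*(-51)) = 258935 + (-10 + 51) = 258935 + 41 = 258976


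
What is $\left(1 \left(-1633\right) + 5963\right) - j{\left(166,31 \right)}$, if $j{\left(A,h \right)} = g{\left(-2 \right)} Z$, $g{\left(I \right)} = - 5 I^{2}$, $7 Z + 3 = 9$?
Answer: $\frac{30430}{7} \approx 4347.1$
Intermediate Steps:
$Z = \frac{6}{7}$ ($Z = - \frac{3}{7} + \frac{1}{7} \cdot 9 = - \frac{3}{7} + \frac{9}{7} = \frac{6}{7} \approx 0.85714$)
$j{\left(A,h \right)} = - \frac{120}{7}$ ($j{\left(A,h \right)} = - 5 \left(-2\right)^{2} \cdot \frac{6}{7} = \left(-5\right) 4 \cdot \frac{6}{7} = \left(-20\right) \frac{6}{7} = - \frac{120}{7}$)
$\left(1 \left(-1633\right) + 5963\right) - j{\left(166,31 \right)} = \left(1 \left(-1633\right) + 5963\right) - - \frac{120}{7} = \left(-1633 + 5963\right) + \frac{120}{7} = 4330 + \frac{120}{7} = \frac{30430}{7}$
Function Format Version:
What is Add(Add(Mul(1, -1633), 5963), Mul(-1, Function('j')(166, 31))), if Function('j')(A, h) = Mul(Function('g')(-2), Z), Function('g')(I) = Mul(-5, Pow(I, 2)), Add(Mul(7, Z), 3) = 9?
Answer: Rational(30430, 7) ≈ 4347.1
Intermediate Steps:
Z = Rational(6, 7) (Z = Add(Rational(-3, 7), Mul(Rational(1, 7), 9)) = Add(Rational(-3, 7), Rational(9, 7)) = Rational(6, 7) ≈ 0.85714)
Function('j')(A, h) = Rational(-120, 7) (Function('j')(A, h) = Mul(Mul(-5, Pow(-2, 2)), Rational(6, 7)) = Mul(Mul(-5, 4), Rational(6, 7)) = Mul(-20, Rational(6, 7)) = Rational(-120, 7))
Add(Add(Mul(1, -1633), 5963), Mul(-1, Function('j')(166, 31))) = Add(Add(Mul(1, -1633), 5963), Mul(-1, Rational(-120, 7))) = Add(Add(-1633, 5963), Rational(120, 7)) = Add(4330, Rational(120, 7)) = Rational(30430, 7)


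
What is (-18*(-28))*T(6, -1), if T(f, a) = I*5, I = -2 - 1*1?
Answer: -7560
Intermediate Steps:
I = -3 (I = -2 - 1 = -3)
T(f, a) = -15 (T(f, a) = -3*5 = -15)
(-18*(-28))*T(6, -1) = -18*(-28)*(-15) = 504*(-15) = -7560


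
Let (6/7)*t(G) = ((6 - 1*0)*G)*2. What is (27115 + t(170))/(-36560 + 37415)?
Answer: 5899/171 ≈ 34.497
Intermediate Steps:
t(G) = 14*G (t(G) = 7*(((6 - 1*0)*G)*2)/6 = 7*(((6 + 0)*G)*2)/6 = 7*((6*G)*2)/6 = 7*(12*G)/6 = 14*G)
(27115 + t(170))/(-36560 + 37415) = (27115 + 14*170)/(-36560 + 37415) = (27115 + 2380)/855 = 29495*(1/855) = 5899/171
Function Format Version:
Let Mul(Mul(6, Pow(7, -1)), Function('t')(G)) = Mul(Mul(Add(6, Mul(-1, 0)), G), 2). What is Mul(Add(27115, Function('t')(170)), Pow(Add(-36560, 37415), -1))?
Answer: Rational(5899, 171) ≈ 34.497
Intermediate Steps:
Function('t')(G) = Mul(14, G) (Function('t')(G) = Mul(Rational(7, 6), Mul(Mul(Add(6, Mul(-1, 0)), G), 2)) = Mul(Rational(7, 6), Mul(Mul(Add(6, 0), G), 2)) = Mul(Rational(7, 6), Mul(Mul(6, G), 2)) = Mul(Rational(7, 6), Mul(12, G)) = Mul(14, G))
Mul(Add(27115, Function('t')(170)), Pow(Add(-36560, 37415), -1)) = Mul(Add(27115, Mul(14, 170)), Pow(Add(-36560, 37415), -1)) = Mul(Add(27115, 2380), Pow(855, -1)) = Mul(29495, Rational(1, 855)) = Rational(5899, 171)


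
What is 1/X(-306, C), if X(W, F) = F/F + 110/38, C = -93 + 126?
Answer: 19/74 ≈ 0.25676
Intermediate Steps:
C = 33
X(W, F) = 74/19 (X(W, F) = 1 + 110*(1/38) = 1 + 55/19 = 74/19)
1/X(-306, C) = 1/(74/19) = 19/74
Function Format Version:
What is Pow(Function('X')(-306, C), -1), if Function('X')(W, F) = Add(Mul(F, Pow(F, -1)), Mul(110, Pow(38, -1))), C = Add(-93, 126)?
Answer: Rational(19, 74) ≈ 0.25676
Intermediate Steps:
C = 33
Function('X')(W, F) = Rational(74, 19) (Function('X')(W, F) = Add(1, Mul(110, Rational(1, 38))) = Add(1, Rational(55, 19)) = Rational(74, 19))
Pow(Function('X')(-306, C), -1) = Pow(Rational(74, 19), -1) = Rational(19, 74)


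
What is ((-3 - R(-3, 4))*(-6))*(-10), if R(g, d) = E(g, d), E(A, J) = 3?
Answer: -360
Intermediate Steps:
R(g, d) = 3
((-3 - R(-3, 4))*(-6))*(-10) = ((-3 - 1*3)*(-6))*(-10) = ((-3 - 3)*(-6))*(-10) = -6*(-6)*(-10) = 36*(-10) = -360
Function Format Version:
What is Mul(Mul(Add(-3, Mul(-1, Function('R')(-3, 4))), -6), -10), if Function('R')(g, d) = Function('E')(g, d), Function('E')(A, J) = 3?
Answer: -360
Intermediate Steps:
Function('R')(g, d) = 3
Mul(Mul(Add(-3, Mul(-1, Function('R')(-3, 4))), -6), -10) = Mul(Mul(Add(-3, Mul(-1, 3)), -6), -10) = Mul(Mul(Add(-3, -3), -6), -10) = Mul(Mul(-6, -6), -10) = Mul(36, -10) = -360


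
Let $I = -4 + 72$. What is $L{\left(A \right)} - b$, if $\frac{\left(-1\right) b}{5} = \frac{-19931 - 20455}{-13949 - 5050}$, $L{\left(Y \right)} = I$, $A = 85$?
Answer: $\frac{497954}{6333} \approx 78.628$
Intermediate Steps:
$I = 68$
$L{\left(Y \right)} = 68$
$b = - \frac{67310}{6333}$ ($b = - 5 \frac{-19931 - 20455}{-13949 - 5050} = - 5 \left(- \frac{40386}{-18999}\right) = - 5 \left(\left(-40386\right) \left(- \frac{1}{18999}\right)\right) = \left(-5\right) \frac{13462}{6333} = - \frac{67310}{6333} \approx -10.628$)
$L{\left(A \right)} - b = 68 - - \frac{67310}{6333} = 68 + \frac{67310}{6333} = \frac{497954}{6333}$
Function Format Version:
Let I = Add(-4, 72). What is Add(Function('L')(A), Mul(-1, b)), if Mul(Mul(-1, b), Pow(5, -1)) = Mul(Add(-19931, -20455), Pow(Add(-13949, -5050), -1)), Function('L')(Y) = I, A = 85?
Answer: Rational(497954, 6333) ≈ 78.628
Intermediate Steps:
I = 68
Function('L')(Y) = 68
b = Rational(-67310, 6333) (b = Mul(-5, Mul(Add(-19931, -20455), Pow(Add(-13949, -5050), -1))) = Mul(-5, Mul(-40386, Pow(-18999, -1))) = Mul(-5, Mul(-40386, Rational(-1, 18999))) = Mul(-5, Rational(13462, 6333)) = Rational(-67310, 6333) ≈ -10.628)
Add(Function('L')(A), Mul(-1, b)) = Add(68, Mul(-1, Rational(-67310, 6333))) = Add(68, Rational(67310, 6333)) = Rational(497954, 6333)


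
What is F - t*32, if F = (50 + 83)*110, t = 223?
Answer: 7494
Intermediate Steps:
F = 14630 (F = 133*110 = 14630)
F - t*32 = 14630 - 223*32 = 14630 - 1*7136 = 14630 - 7136 = 7494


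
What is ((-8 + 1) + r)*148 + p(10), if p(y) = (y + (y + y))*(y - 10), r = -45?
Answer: -7696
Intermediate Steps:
p(y) = 3*y*(-10 + y) (p(y) = (y + 2*y)*(-10 + y) = (3*y)*(-10 + y) = 3*y*(-10 + y))
((-8 + 1) + r)*148 + p(10) = ((-8 + 1) - 45)*148 + 3*10*(-10 + 10) = (-7 - 45)*148 + 3*10*0 = -52*148 + 0 = -7696 + 0 = -7696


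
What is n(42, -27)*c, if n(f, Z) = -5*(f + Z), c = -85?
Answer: 6375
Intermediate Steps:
n(f, Z) = -5*Z - 5*f (n(f, Z) = -5*(Z + f) = -5*Z - 5*f)
n(42, -27)*c = (-5*(-27) - 5*42)*(-85) = (135 - 210)*(-85) = -75*(-85) = 6375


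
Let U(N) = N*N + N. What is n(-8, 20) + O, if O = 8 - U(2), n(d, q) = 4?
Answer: 6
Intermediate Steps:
U(N) = N + N² (U(N) = N² + N = N + N²)
O = 2 (O = 8 - 2*(1 + 2) = 8 - 2*3 = 8 - 1*6 = 8 - 6 = 2)
n(-8, 20) + O = 4 + 2 = 6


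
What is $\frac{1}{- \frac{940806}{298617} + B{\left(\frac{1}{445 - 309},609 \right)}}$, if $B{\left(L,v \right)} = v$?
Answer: $\frac{99539}{60305649} \approx 0.0016506$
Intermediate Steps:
$\frac{1}{- \frac{940806}{298617} + B{\left(\frac{1}{445 - 309},609 \right)}} = \frac{1}{- \frac{940806}{298617} + 609} = \frac{1}{\left(-940806\right) \frac{1}{298617} + 609} = \frac{1}{- \frac{313602}{99539} + 609} = \frac{1}{\frac{60305649}{99539}} = \frac{99539}{60305649}$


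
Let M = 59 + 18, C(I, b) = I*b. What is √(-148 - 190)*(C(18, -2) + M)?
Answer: 533*I*√2 ≈ 753.78*I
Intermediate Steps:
M = 77
√(-148 - 190)*(C(18, -2) + M) = √(-148 - 190)*(18*(-2) + 77) = √(-338)*(-36 + 77) = (13*I*√2)*41 = 533*I*√2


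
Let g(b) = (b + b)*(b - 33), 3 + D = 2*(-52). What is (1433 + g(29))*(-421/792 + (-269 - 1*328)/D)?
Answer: 513760177/84744 ≈ 6062.5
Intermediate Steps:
D = -107 (D = -3 + 2*(-52) = -3 - 104 = -107)
g(b) = 2*b*(-33 + b) (g(b) = (2*b)*(-33 + b) = 2*b*(-33 + b))
(1433 + g(29))*(-421/792 + (-269 - 1*328)/D) = (1433 + 2*29*(-33 + 29))*(-421/792 + (-269 - 1*328)/(-107)) = (1433 + 2*29*(-4))*(-421*1/792 + (-269 - 328)*(-1/107)) = (1433 - 232)*(-421/792 - 597*(-1/107)) = 1201*(-421/792 + 597/107) = 1201*(427777/84744) = 513760177/84744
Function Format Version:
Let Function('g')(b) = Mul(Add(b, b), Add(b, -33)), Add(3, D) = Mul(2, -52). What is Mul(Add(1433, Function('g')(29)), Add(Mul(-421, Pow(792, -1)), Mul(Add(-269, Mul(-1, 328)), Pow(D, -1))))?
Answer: Rational(513760177, 84744) ≈ 6062.5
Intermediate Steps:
D = -107 (D = Add(-3, Mul(2, -52)) = Add(-3, -104) = -107)
Function('g')(b) = Mul(2, b, Add(-33, b)) (Function('g')(b) = Mul(Mul(2, b), Add(-33, b)) = Mul(2, b, Add(-33, b)))
Mul(Add(1433, Function('g')(29)), Add(Mul(-421, Pow(792, -1)), Mul(Add(-269, Mul(-1, 328)), Pow(D, -1)))) = Mul(Add(1433, Mul(2, 29, Add(-33, 29))), Add(Mul(-421, Pow(792, -1)), Mul(Add(-269, Mul(-1, 328)), Pow(-107, -1)))) = Mul(Add(1433, Mul(2, 29, -4)), Add(Mul(-421, Rational(1, 792)), Mul(Add(-269, -328), Rational(-1, 107)))) = Mul(Add(1433, -232), Add(Rational(-421, 792), Mul(-597, Rational(-1, 107)))) = Mul(1201, Add(Rational(-421, 792), Rational(597, 107))) = Mul(1201, Rational(427777, 84744)) = Rational(513760177, 84744)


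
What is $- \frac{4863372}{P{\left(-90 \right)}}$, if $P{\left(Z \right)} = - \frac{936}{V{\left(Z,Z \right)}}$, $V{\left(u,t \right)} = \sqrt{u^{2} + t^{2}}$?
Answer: $\frac{6079215 \sqrt{2}}{13} \approx 6.6133 \cdot 10^{5}$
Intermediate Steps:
$V{\left(u,t \right)} = \sqrt{t^{2} + u^{2}}$
$P{\left(Z \right)} = - \frac{468 \sqrt{2}}{\sqrt{Z^{2}}}$ ($P{\left(Z \right)} = - \frac{936}{\sqrt{Z^{2} + Z^{2}}} = - \frac{936}{\sqrt{2 Z^{2}}} = - \frac{936}{\sqrt{2} \sqrt{Z^{2}}} = - 936 \frac{\sqrt{2}}{2 \sqrt{Z^{2}}} = - \frac{468 \sqrt{2}}{\sqrt{Z^{2}}}$)
$- \frac{4863372}{P{\left(-90 \right)}} = - \frac{4863372}{\left(-468\right) \sqrt{2} \frac{1}{\sqrt{\left(-90\right)^{2}}}} = - \frac{4863372}{\left(-468\right) \sqrt{2} \frac{1}{\sqrt{8100}}} = - \frac{4863372}{\left(-468\right) \sqrt{2} \cdot \frac{1}{90}} = - \frac{4863372}{\left(- \frac{26}{5}\right) \sqrt{2}} = - 4863372 \left(- \frac{5 \sqrt{2}}{52}\right) = \frac{6079215 \sqrt{2}}{13}$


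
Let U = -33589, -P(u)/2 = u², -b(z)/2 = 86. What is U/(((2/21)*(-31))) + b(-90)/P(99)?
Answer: 6913326901/607662 ≈ 11377.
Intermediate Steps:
b(z) = -172 (b(z) = -2*86 = -172)
P(u) = -2*u²
U/(((2/21)*(-31))) + b(-90)/P(99) = -33589/((2/21)*(-31)) - 172/((-2*99²)) = -33589/((2*(1/21))*(-31)) - 172/((-2*9801)) = -33589/((2/21)*(-31)) - 172/(-19602) = -33589/(-62/21) - 172*(-1/19602) = -33589*(-21/62) + 86/9801 = 705369/62 + 86/9801 = 6913326901/607662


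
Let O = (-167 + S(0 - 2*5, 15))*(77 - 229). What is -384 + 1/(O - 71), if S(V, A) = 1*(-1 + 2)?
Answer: -9661823/25161 ≈ -384.00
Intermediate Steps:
S(V, A) = 1 (S(V, A) = 1*1 = 1)
O = 25232 (O = (-167 + 1)*(77 - 229) = -166*(-152) = 25232)
-384 + 1/(O - 71) = -384 + 1/(25232 - 71) = -384 + 1/25161 = -9661823/25161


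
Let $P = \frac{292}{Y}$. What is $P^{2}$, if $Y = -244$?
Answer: $\frac{5329}{3721} \approx 1.4321$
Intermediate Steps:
$P = - \frac{73}{61}$ ($P = \frac{292}{-244} = 292 \left(- \frac{1}{244}\right) = - \frac{73}{61} \approx -1.1967$)
$P^{2} = \left(- \frac{73}{61}\right)^{2} = \frac{5329}{3721}$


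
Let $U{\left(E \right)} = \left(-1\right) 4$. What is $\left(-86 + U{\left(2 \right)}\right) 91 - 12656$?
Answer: $-20846$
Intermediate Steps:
$U{\left(E \right)} = -4$
$\left(-86 + U{\left(2 \right)}\right) 91 - 12656 = \left(-86 - 4\right) 91 - 12656 = \left(-90\right) 91 - 12656 = -8190 - 12656 = -20846$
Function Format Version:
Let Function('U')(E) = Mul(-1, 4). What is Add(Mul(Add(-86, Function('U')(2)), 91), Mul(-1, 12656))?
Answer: -20846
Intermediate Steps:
Function('U')(E) = -4
Add(Mul(Add(-86, Function('U')(2)), 91), Mul(-1, 12656)) = Add(Mul(Add(-86, -4), 91), Mul(-1, 12656)) = Add(Mul(-90, 91), -12656) = Add(-8190, -12656) = -20846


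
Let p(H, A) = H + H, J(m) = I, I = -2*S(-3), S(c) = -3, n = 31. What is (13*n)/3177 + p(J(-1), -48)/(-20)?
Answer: -7516/15885 ≈ -0.47315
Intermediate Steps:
I = 6 (I = -2*(-3) = 6)
J(m) = 6
p(H, A) = 2*H
(13*n)/3177 + p(J(-1), -48)/(-20) = (13*31)/3177 + (2*6)/(-20) = 403*(1/3177) + 12*(-1/20) = 403/3177 - 3/5 = -7516/15885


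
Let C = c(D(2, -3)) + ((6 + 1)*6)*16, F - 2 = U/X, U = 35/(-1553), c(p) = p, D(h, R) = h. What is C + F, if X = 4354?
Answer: 652993011/965966 ≈ 676.00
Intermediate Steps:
U = -35/1553 (U = 35*(-1/1553) = -35/1553 ≈ -0.022537)
F = 1931927/965966 (F = 2 - 35/1553/4354 = 2 - 35/1553*1/4354 = 2 - 5/965966 = 1931927/965966 ≈ 2.0000)
C = 674 (C = 2 + ((6 + 1)*6)*16 = 2 + (7*6)*16 = 2 + 42*16 = 2 + 672 = 674)
C + F = 674 + 1931927/965966 = 652993011/965966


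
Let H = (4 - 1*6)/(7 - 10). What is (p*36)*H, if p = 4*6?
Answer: 576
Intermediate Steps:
p = 24
H = ⅔ (H = (4 - 6)/(-3) = -2*(-⅓) = ⅔ ≈ 0.66667)
(p*36)*H = (24*36)*(⅔) = 864*(⅔) = 576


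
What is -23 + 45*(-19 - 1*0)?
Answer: -878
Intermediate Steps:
-23 + 45*(-19 - 1*0) = -23 + 45*(-19 + 0) = -23 + 45*(-19) = -23 - 855 = -878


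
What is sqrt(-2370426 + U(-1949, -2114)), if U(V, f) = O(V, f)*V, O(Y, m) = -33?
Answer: I*sqrt(2306109) ≈ 1518.6*I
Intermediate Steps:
U(V, f) = -33*V
sqrt(-2370426 + U(-1949, -2114)) = sqrt(-2370426 - 33*(-1949)) = sqrt(-2370426 + 64317) = sqrt(-2306109) = I*sqrt(2306109)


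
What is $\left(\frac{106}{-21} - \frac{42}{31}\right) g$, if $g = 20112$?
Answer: $- \frac{27942272}{217} \approx -1.2877 \cdot 10^{5}$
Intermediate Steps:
$\left(\frac{106}{-21} - \frac{42}{31}\right) g = \left(\frac{106}{-21} - \frac{42}{31}\right) 20112 = \left(106 \left(- \frac{1}{21}\right) - \frac{42}{31}\right) 20112 = \left(- \frac{106}{21} - \frac{42}{31}\right) 20112 = \left(- \frac{4168}{651}\right) 20112 = - \frac{27942272}{217}$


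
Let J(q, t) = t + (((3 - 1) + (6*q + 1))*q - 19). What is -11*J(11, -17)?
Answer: -7953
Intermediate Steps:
J(q, t) = -19 + t + q*(3 + 6*q) (J(q, t) = t + ((2 + (1 + 6*q))*q - 19) = t + ((3 + 6*q)*q - 19) = t + (q*(3 + 6*q) - 19) = t + (-19 + q*(3 + 6*q)) = -19 + t + q*(3 + 6*q))
-11*J(11, -17) = -11*(-19 - 17 + 3*11 + 6*11²) = -11*(-19 - 17 + 33 + 6*121) = -11*(-19 - 17 + 33 + 726) = -11*723 = -7953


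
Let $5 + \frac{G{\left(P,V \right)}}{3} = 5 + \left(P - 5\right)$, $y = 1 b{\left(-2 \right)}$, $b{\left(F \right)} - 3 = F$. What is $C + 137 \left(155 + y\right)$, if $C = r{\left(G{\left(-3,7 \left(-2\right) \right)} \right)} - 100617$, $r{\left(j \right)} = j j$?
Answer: $-78669$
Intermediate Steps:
$b{\left(F \right)} = 3 + F$
$y = 1$ ($y = 1 \left(3 - 2\right) = 1 \cdot 1 = 1$)
$G{\left(P,V \right)} = -15 + 3 P$ ($G{\left(P,V \right)} = -15 + 3 \left(5 + \left(P - 5\right)\right) = -15 + 3 \left(5 + \left(-5 + P\right)\right) = -15 + 3 P$)
$r{\left(j \right)} = j^{2}$
$C = -100041$ ($C = \left(-15 + 3 \left(-3\right)\right)^{2} - 100617 = \left(-15 - 9\right)^{2} - 100617 = \left(-24\right)^{2} - 100617 = 576 - 100617 = -100041$)
$C + 137 \left(155 + y\right) = -100041 + 137 \left(155 + 1\right) = -100041 + 137 \cdot 156 = -100041 + 21372 = -78669$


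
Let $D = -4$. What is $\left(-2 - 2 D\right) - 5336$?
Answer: $-5330$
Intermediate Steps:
$\left(-2 - 2 D\right) - 5336 = \left(-2 - -8\right) - 5336 = \left(-2 + 8\right) - 5336 = 6 - 5336 = -5330$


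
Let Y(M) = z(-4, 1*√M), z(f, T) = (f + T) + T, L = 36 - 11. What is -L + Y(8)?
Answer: -29 + 4*√2 ≈ -23.343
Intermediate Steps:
L = 25
z(f, T) = f + 2*T (z(f, T) = (T + f) + T = f + 2*T)
Y(M) = -4 + 2*√M (Y(M) = -4 + 2*(1*√M) = -4 + 2*√M)
-L + Y(8) = -1*25 + (-4 + 2*√8) = -25 + (-4 + 2*(2*√2)) = -25 + (-4 + 4*√2) = -29 + 4*√2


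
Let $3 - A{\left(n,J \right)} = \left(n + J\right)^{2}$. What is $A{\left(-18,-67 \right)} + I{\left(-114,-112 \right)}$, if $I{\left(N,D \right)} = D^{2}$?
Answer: $5322$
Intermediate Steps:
$A{\left(n,J \right)} = 3 - \left(J + n\right)^{2}$ ($A{\left(n,J \right)} = 3 - \left(n + J\right)^{2} = 3 - \left(J + n\right)^{2}$)
$A{\left(-18,-67 \right)} + I{\left(-114,-112 \right)} = \left(3 - \left(-67 - 18\right)^{2}\right) + \left(-112\right)^{2} = \left(3 - \left(-85\right)^{2}\right) + 12544 = \left(3 - 7225\right) + 12544 = -7222 + 12544 = 5322$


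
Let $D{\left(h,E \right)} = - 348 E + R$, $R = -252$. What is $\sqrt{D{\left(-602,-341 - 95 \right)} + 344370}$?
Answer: $39 \sqrt{326} \approx 704.16$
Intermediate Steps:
$D{\left(h,E \right)} = -252 - 348 E$ ($D{\left(h,E \right)} = - 348 E - 252 = -252 - 348 E$)
$\sqrt{D{\left(-602,-341 - 95 \right)} + 344370} = \sqrt{\left(-252 - 348 \left(-341 - 95\right)\right) + 344370} = \sqrt{\left(-252 - -151728\right) + 344370} = \sqrt{\left(-252 + 151728\right) + 344370} = \sqrt{151476 + 344370} = \sqrt{495846} = 39 \sqrt{326}$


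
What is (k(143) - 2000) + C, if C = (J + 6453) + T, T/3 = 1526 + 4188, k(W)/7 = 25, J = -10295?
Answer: 11475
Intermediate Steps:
k(W) = 175 (k(W) = 7*25 = 175)
T = 17142 (T = 3*(1526 + 4188) = 3*5714 = 17142)
C = 13300 (C = (-10295 + 6453) + 17142 = -3842 + 17142 = 13300)
(k(143) - 2000) + C = (175 - 2000) + 13300 = -1825 + 13300 = 11475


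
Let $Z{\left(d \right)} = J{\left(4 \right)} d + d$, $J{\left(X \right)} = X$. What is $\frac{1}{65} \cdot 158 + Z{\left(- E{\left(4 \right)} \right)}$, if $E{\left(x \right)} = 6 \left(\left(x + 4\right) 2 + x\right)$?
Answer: $- \frac{38842}{65} \approx -597.57$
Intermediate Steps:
$E{\left(x \right)} = 48 + 18 x$ ($E{\left(x \right)} = 6 \left(\left(4 + x\right) 2 + x\right) = 6 \left(\left(8 + 2 x\right) + x\right) = 6 \left(8 + 3 x\right) = 48 + 18 x$)
$Z{\left(d \right)} = 5 d$ ($Z{\left(d \right)} = 4 d + d = 5 d$)
$\frac{1}{65} \cdot 158 + Z{\left(- E{\left(4 \right)} \right)} = \frac{1}{65} \cdot 158 + 5 \left(- (48 + 18 \cdot 4)\right) = \frac{1}{65} \cdot 158 + 5 \left(- (48 + 72)\right) = \frac{158}{65} + 5 \left(\left(-1\right) 120\right) = \frac{158}{65} + 5 \left(-120\right) = \frac{158}{65} - 600 = - \frac{38842}{65}$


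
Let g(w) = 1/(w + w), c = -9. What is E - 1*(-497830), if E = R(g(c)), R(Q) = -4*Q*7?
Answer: 4480484/9 ≈ 4.9783e+5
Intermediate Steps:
g(w) = 1/(2*w)
R(Q) = -28*Q
E = 14/9 (E = -14/(-9) = -14*(-1)/9 = -28*(-1/18) = 14/9 ≈ 1.5556)
E - 1*(-497830) = 14/9 - 1*(-497830) = 14/9 + 497830 = 4480484/9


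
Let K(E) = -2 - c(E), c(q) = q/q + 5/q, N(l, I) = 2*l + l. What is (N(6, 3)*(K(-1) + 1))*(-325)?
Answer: -17550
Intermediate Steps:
N(l, I) = 3*l
c(q) = 1 + 5/q
K(E) = -2 - (5 + E)/E
(N(6, 3)*(K(-1) + 1))*(-325) = ((3*6)*((-3 - 5/(-1)) + 1))*(-325) = (18*((-3 - 5*(-1)) + 1))*(-325) = (18*((-3 + 5) + 1))*(-325) = (18*(2 + 1))*(-325) = (18*3)*(-325) = 54*(-325) = -17550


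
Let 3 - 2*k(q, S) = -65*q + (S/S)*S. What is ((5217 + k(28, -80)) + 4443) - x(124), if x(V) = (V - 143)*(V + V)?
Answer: 30647/2 ≈ 15324.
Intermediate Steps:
k(q, S) = 3/2 - S/2 + 65*q/2 (k(q, S) = 3/2 - (-65*q + (S/S)*S)/2 = 3/2 - (-65*q + 1*S)/2 = 3/2 - (-65*q + S)/2 = 3/2 - (S - 65*q)/2 = 3/2 + (-S/2 + 65*q/2) = 3/2 - S/2 + 65*q/2)
x(V) = 2*V*(-143 + V) (x(V) = (-143 + V)*(2*V) = 2*V*(-143 + V))
((5217 + k(28, -80)) + 4443) - x(124) = ((5217 + (3/2 - ½*(-80) + (65/2)*28)) + 4443) - 2*124*(-143 + 124) = ((5217 + (3/2 + 40 + 910)) + 4443) - 2*124*(-19) = ((5217 + 1903/2) + 4443) - 1*(-4712) = (12337/2 + 4443) + 4712 = 21223/2 + 4712 = 30647/2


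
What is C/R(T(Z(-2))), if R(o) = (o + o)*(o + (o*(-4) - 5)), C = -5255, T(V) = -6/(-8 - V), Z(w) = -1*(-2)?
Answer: 131375/204 ≈ 644.00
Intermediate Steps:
Z(w) = 2
R(o) = 2*o*(-5 - 3*o) (R(o) = (2*o)*(o + (-4*o - 5)) = (2*o)*(o + (-5 - 4*o)) = (2*o)*(-5 - 3*o) = 2*o*(-5 - 3*o))
C/R(T(Z(-2))) = -5255*(-5/(6*(5 + 3*(6/(8 + 2))))) = -5255*(-5/(6*(5 + 3*(6/10)))) = -5255*(-5/(6*(5 + 3*(6*(1/10))))) = -5255*(-5/(6*(5 + 3*(3/5)))) = -5255*(-5/(6*(5 + 9/5))) = -5255/((-2*3/5*34/5)) = -5255/(-204/25) = -5255*(-25/204) = 131375/204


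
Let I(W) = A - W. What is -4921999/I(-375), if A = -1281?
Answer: 4921999/906 ≈ 5432.7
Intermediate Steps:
I(W) = -1281 - W
-4921999/I(-375) = -4921999/(-1281 - 1*(-375)) = -4921999/(-1281 + 375) = -4921999/(-906) = -4921999*(-1/906) = 4921999/906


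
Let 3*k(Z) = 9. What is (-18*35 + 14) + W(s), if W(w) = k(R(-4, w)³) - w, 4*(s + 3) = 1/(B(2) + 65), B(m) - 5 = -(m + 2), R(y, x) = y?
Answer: -161041/264 ≈ -610.00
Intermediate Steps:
B(m) = 3 - m (B(m) = 5 - (m + 2) = 5 - (2 + m) = 5 + (-2 - m) = 3 - m)
k(Z) = 3 (k(Z) = (⅓)*9 = 3)
s = -791/264 (s = -3 + 1/(4*((3 - 1*2) + 65)) = -3 + 1/(4*((3 - 2) + 65)) = -3 + 1/(4*(1 + 65)) = -3 + (¼)/66 = -3 + (¼)*(1/66) = -3 + 1/264 = -791/264 ≈ -2.9962)
W(w) = 3 - w
(-18*35 + 14) + W(s) = (-18*35 + 14) + (3 - 1*(-791/264)) = (-630 + 14) + (3 + 791/264) = -616 + 1583/264 = -161041/264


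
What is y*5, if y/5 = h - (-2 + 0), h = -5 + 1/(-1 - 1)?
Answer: -175/2 ≈ -87.500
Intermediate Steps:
h = -11/2 (h = -5 + 1/(-2) = -5 - ½ = -11/2 ≈ -5.5000)
y = -35/2 (y = 5*(-11/2 - (-2 + 0)) = 5*(-11/2 - 1*(-2)) = 5*(-11/2 + 2) = 5*(-7/2) = -35/2 ≈ -17.500)
y*5 = -35/2*5 = -175/2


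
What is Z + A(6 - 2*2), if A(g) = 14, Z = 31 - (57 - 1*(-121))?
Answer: -133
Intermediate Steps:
Z = -147 (Z = 31 - (57 + 121) = 31 - 1*178 = 31 - 178 = -147)
Z + A(6 - 2*2) = -147 + 14 = -133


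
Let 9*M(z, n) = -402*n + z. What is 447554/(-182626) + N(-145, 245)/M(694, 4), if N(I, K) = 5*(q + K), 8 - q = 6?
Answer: -1219476173/83460082 ≈ -14.611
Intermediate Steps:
q = 2 (q = 8 - 1*6 = 8 - 6 = 2)
M(z, n) = -134*n/3 + z/9 (M(z, n) = (-402*n + z)/9 = (z - 402*n)/9 = -134*n/3 + z/9)
N(I, K) = 10 + 5*K (N(I, K) = 5*(2 + K) = 10 + 5*K)
447554/(-182626) + N(-145, 245)/M(694, 4) = 447554/(-182626) + (10 + 5*245)/(-134/3*4 + (⅑)*694) = 447554*(-1/182626) + (10 + 1225)/(-536/3 + 694/9) = -223777/91313 + 1235/(-914/9) = -223777/91313 + 1235*(-9/914) = -223777/91313 - 11115/914 = -1219476173/83460082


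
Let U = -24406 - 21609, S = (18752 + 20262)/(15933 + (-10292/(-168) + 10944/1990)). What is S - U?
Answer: 30768641179495/668630029 ≈ 46017.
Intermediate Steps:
S = 1630395060/668630029 (S = 39014/(15933 + (-10292*(-1/168) + 10944*(1/1990))) = 39014/(15933 + (2573/42 + 5472/995)) = 39014/(15933 + 2789959/41790) = 39014/(668630029/41790) = 39014*(41790/668630029) = 1630395060/668630029 ≈ 2.4384)
U = -46015
S - U = 1630395060/668630029 - 1*(-46015) = 1630395060/668630029 + 46015 = 30768641179495/668630029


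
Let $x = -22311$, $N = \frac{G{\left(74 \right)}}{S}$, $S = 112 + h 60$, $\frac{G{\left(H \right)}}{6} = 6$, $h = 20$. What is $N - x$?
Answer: $\frac{7318017}{328} \approx 22311.0$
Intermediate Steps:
$G{\left(H \right)} = 36$ ($G{\left(H \right)} = 6 \cdot 6 = 36$)
$S = 1312$ ($S = 112 + 20 \cdot 60 = 112 + 1200 = 1312$)
$N = \frac{9}{328}$ ($N = \frac{36}{1312} = 36 \cdot \frac{1}{1312} = \frac{9}{328} \approx 0.027439$)
$N - x = \frac{9}{328} - -22311 = \frac{9}{328} + 22311 = \frac{7318017}{328}$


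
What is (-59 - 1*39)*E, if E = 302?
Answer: -29596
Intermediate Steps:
(-59 - 1*39)*E = (-59 - 1*39)*302 = (-59 - 39)*302 = -98*302 = -29596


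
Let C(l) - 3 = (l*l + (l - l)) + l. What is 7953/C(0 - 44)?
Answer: 7953/1895 ≈ 4.1968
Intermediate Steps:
C(l) = 3 + l + l**2 (C(l) = 3 + ((l*l + (l - l)) + l) = 3 + ((l**2 + 0) + l) = 3 + (l**2 + l) = 3 + (l + l**2) = 3 + l + l**2)
7953/C(0 - 44) = 7953/(3 + (0 - 44) + (0 - 44)**2) = 7953/(3 - 44 + (-44)**2) = 7953/(3 - 44 + 1936) = 7953/1895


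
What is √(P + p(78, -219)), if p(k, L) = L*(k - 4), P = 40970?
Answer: 2*√6191 ≈ 157.37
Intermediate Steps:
p(k, L) = L*(-4 + k)
√(P + p(78, -219)) = √(40970 - 219*(-4 + 78)) = √(40970 - 219*74) = √(40970 - 16206) = √24764 = 2*√6191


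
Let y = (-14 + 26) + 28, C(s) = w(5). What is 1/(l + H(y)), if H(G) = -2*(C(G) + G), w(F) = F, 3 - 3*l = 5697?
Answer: -1/1988 ≈ -0.00050302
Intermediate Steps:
l = -1898 (l = 1 - ⅓*5697 = 1 - 1899 = -1898)
C(s) = 5
y = 40 (y = 12 + 28 = 40)
H(G) = -10 - 2*G (H(G) = -2*(5 + G) = -10 - 2*G)
1/(l + H(y)) = 1/(-1898 + (-10 - 2*40)) = 1/(-1898 + (-10 - 80)) = 1/(-1898 - 90) = 1/(-1988) = -1/1988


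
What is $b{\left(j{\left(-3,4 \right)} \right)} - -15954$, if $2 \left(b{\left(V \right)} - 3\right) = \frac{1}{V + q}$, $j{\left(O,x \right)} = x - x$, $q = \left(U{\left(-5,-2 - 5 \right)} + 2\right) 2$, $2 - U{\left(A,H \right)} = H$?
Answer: $\frac{702109}{44} \approx 15957.0$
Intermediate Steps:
$U{\left(A,H \right)} = 2 - H$
$q = 22$ ($q = \left(\left(2 - \left(-2 - 5\right)\right) + 2\right) 2 = \left(\left(2 - -7\right) + 2\right) 2 = \left(\left(2 + 7\right) + 2\right) 2 = \left(9 + 2\right) 2 = 11 \cdot 2 = 22$)
$j{\left(O,x \right)} = 0$
$b{\left(V \right)} = 3 + \frac{1}{2 \left(22 + V\right)}$ ($b{\left(V \right)} = 3 + \frac{1}{2 \left(V + 22\right)} = 3 + \frac{1}{2 \left(22 + V\right)}$)
$b{\left(j{\left(-3,4 \right)} \right)} - -15954 = \frac{133 + 6 \cdot 0}{2 \left(22 + 0\right)} - -15954 = \frac{133 + 0}{2 \cdot 22} + 15954 = \frac{1}{2} \cdot \frac{1}{22} \cdot 133 + 15954 = \frac{133}{44} + 15954 = \frac{702109}{44}$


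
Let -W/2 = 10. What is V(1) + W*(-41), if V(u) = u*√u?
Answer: 821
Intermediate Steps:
V(u) = u^(3/2)
W = -20 (W = -2*10 = -20)
V(1) + W*(-41) = 1^(3/2) - 20*(-41) = 1 + 820 = 821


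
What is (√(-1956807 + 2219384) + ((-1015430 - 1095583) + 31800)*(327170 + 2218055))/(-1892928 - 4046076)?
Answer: 1764021635975/1979668 - √262577/5939004 ≈ 8.9107e+5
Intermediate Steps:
(√(-1956807 + 2219384) + ((-1015430 - 1095583) + 31800)*(327170 + 2218055))/(-1892928 - 4046076) = (√262577 + (-2111013 + 31800)*2545225)/(-5939004) = (√262577 - 2079213*2545225)*(-1/5939004) = (√262577 - 5292064907925)*(-1/5939004) = (-5292064907925 + √262577)*(-1/5939004) = 1764021635975/1979668 - √262577/5939004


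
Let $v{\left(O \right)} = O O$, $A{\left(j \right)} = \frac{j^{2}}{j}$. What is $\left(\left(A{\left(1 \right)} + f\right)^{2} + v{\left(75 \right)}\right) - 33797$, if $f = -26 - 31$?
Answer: $-25036$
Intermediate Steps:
$f = -57$
$A{\left(j \right)} = j$
$v{\left(O \right)} = O^{2}$
$\left(\left(A{\left(1 \right)} + f\right)^{2} + v{\left(75 \right)}\right) - 33797 = \left(\left(1 - 57\right)^{2} + 75^{2}\right) - 33797 = \left(\left(-56\right)^{2} + 5625\right) - 33797 = \left(3136 + 5625\right) - 33797 = 8761 - 33797 = -25036$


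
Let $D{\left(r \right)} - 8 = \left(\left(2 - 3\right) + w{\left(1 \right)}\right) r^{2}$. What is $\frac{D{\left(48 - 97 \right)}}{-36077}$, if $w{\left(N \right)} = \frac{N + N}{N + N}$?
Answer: $- \frac{8}{36077} \approx -0.00022175$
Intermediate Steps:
$w{\left(N \right)} = 1$ ($w{\left(N \right)} = \frac{2 N}{2 N} = 2 N \frac{1}{2 N} = 1$)
$D{\left(r \right)} = 8$ ($D{\left(r \right)} = 8 + \left(\left(2 - 3\right) + 1\right) r^{2} = 8 + \left(-1 + 1\right) r^{2} = 8 + 0 r^{2} = 8 + 0 = 8$)
$\frac{D{\left(48 - 97 \right)}}{-36077} = \frac{8}{-36077} = 8 \left(- \frac{1}{36077}\right) = - \frac{8}{36077}$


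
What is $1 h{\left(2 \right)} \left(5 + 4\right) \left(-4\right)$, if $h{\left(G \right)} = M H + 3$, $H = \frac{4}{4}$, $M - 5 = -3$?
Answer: $-180$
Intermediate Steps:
$M = 2$ ($M = 5 - 3 = 2$)
$H = 1$ ($H = 4 \cdot \frac{1}{4} = 1$)
$h{\left(G \right)} = 5$ ($h{\left(G \right)} = 2 \cdot 1 + 3 = 2 + 3 = 5$)
$1 h{\left(2 \right)} \left(5 + 4\right) \left(-4\right) = 1 \cdot 5 \left(5 + 4\right) \left(-4\right) = 5 \cdot 9 \left(-4\right) = 5 \left(-36\right) = -180$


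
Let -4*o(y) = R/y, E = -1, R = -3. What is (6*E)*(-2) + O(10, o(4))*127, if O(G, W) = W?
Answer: 573/16 ≈ 35.813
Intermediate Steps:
o(y) = 3/(4*y) (o(y) = -(-3)/(4*y) = 3/(4*y))
(6*E)*(-2) + O(10, o(4))*127 = (6*(-1))*(-2) + ((3/4)/4)*127 = -6*(-2) + ((3/4)*(1/4))*127 = 12 + (3/16)*127 = 12 + 381/16 = 573/16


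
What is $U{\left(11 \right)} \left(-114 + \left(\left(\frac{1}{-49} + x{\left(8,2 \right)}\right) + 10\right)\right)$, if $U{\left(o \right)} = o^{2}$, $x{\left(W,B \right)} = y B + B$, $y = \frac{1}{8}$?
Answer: $- \frac{2413587}{196} \approx -12314.0$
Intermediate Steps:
$y = \frac{1}{8} \approx 0.125$
$x{\left(W,B \right)} = \frac{9 B}{8}$ ($x{\left(W,B \right)} = \frac{B}{8} + B = \frac{9 B}{8}$)
$U{\left(11 \right)} \left(-114 + \left(\left(\frac{1}{-49} + x{\left(8,2 \right)}\right) + 10\right)\right) = 11^{2} \left(-114 + \left(\left(\frac{1}{-49} + \frac{9}{8} \cdot 2\right) + 10\right)\right) = 121 \left(-114 + \left(\left(- \frac{1}{49} + \frac{9}{4}\right) + 10\right)\right) = 121 \left(-114 + \left(\frac{437}{196} + 10\right)\right) = 121 \left(-114 + \frac{2397}{196}\right) = 121 \left(- \frac{19947}{196}\right) = - \frac{2413587}{196}$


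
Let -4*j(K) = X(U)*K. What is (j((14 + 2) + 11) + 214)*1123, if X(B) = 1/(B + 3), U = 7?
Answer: 9582559/40 ≈ 2.3956e+5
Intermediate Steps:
X(B) = 1/(3 + B)
j(K) = -K/40 (j(K) = -K/(4*(3 + 7)) = -K/(4*10) = -K/40)
(j((14 + 2) + 11) + 214)*1123 = (-((14 + 2) + 11)/40 + 214)*1123 = (-(16 + 11)/40 + 214)*1123 = (-1/40*27 + 214)*1123 = (-27/40 + 214)*1123 = (8533/40)*1123 = 9582559/40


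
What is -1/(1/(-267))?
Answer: 267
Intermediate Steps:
-1/(1/(-267)) = -1/(-1/267) = -1*(-267) = 267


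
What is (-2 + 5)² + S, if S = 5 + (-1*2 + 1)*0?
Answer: 14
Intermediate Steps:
S = 5 (S = 5 + (-2 + 1)*0 = 5 - 1*0 = 5 + 0 = 5)
(-2 + 5)² + S = (-2 + 5)² + 5 = 3² + 5 = 9 + 5 = 14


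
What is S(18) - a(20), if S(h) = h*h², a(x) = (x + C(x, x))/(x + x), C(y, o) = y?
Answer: 5831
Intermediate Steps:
a(x) = 1 (a(x) = (x + x)/(x + x) = (2*x)/((2*x)) = (2*x)*(1/(2*x)) = 1)
S(h) = h³
S(18) - a(20) = 18³ - 1*1 = 5832 - 1 = 5831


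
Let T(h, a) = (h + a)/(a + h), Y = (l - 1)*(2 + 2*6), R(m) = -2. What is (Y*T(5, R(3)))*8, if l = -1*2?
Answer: -336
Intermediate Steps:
l = -2
Y = -42 (Y = (-2 - 1)*(2 + 2*6) = -3*(2 + 12) = -3*14 = -42)
T(h, a) = 1 (T(h, a) = (a + h)/(a + h) = 1)
(Y*T(5, R(3)))*8 = -42*1*8 = -42*8 = -336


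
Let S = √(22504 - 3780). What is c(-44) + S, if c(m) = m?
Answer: -44 + 2*√4681 ≈ 92.836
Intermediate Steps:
S = 2*√4681 (S = √18724 = 2*√4681 ≈ 136.84)
c(-44) + S = -44 + 2*√4681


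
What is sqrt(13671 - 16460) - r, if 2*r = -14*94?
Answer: 658 + I*sqrt(2789) ≈ 658.0 + 52.811*I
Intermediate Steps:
r = -658 (r = (-14*94)/2 = (1/2)*(-1316) = -658)
sqrt(13671 - 16460) - r = sqrt(13671 - 16460) - 1*(-658) = sqrt(-2789) + 658 = I*sqrt(2789) + 658 = 658 + I*sqrt(2789)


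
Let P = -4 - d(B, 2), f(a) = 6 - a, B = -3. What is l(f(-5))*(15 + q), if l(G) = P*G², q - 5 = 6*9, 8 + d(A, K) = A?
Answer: 62678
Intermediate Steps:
d(A, K) = -8 + A
q = 59 (q = 5 + 6*9 = 5 + 54 = 59)
P = 7 (P = -4 - (-8 - 3) = -4 - 1*(-11) = -4 + 11 = 7)
l(G) = 7*G²
l(f(-5))*(15 + q) = (7*(6 - 1*(-5))²)*(15 + 59) = (7*(6 + 5)²)*74 = (7*11²)*74 = (7*121)*74 = 847*74 = 62678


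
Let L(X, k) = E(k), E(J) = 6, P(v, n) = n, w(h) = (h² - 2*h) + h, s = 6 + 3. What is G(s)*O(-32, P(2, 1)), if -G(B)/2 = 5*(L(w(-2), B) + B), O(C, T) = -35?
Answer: 5250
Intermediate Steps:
s = 9
w(h) = h² - h
L(X, k) = 6
G(B) = -60 - 10*B (G(B) = -10*(6 + B) = -2*(30 + 5*B) = -60 - 10*B)
G(s)*O(-32, P(2, 1)) = (-60 - 10*9)*(-35) = (-60 - 90)*(-35) = -150*(-35) = 5250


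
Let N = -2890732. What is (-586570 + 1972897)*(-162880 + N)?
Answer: -4233304763124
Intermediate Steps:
(-586570 + 1972897)*(-162880 + N) = (-586570 + 1972897)*(-162880 - 2890732) = 1386327*(-3053612) = -4233304763124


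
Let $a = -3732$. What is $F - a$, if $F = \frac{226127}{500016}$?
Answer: $\frac{169662349}{45456} \approx 3732.5$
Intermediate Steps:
$F = \frac{20557}{45456}$ ($F = 226127 \cdot \frac{1}{500016} = \frac{20557}{45456} \approx 0.45224$)
$F - a = \frac{20557}{45456} - -3732 = \frac{20557}{45456} + 3732 = \frac{169662349}{45456}$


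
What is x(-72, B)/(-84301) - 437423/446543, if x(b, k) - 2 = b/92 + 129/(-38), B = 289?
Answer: -32228071814973/32900874741182 ≈ -0.97955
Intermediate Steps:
x(b, k) = -53/38 + b/92 (x(b, k) = 2 + (b/92 + 129/(-38)) = 2 + (b*(1/92) + 129*(-1/38)) = 2 + (b/92 - 129/38) = 2 + (-129/38 + b/92) = -53/38 + b/92)
x(-72, B)/(-84301) - 437423/446543 = (-53/38 + (1/92)*(-72))/(-84301) - 437423/446543 = (-53/38 - 18/23)*(-1/84301) - 437423*1/446543 = -1903/874*(-1/84301) - 437423/446543 = 1903/73679074 - 437423/446543 = -32228071814973/32900874741182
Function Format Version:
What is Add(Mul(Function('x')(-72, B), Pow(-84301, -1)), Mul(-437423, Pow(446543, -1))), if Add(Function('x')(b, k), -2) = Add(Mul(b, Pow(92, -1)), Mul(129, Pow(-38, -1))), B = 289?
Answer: Rational(-32228071814973, 32900874741182) ≈ -0.97955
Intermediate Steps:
Function('x')(b, k) = Add(Rational(-53, 38), Mul(Rational(1, 92), b)) (Function('x')(b, k) = Add(2, Add(Mul(b, Pow(92, -1)), Mul(129, Pow(-38, -1)))) = Add(2, Add(Mul(b, Rational(1, 92)), Mul(129, Rational(-1, 38)))) = Add(2, Add(Mul(Rational(1, 92), b), Rational(-129, 38))) = Add(2, Add(Rational(-129, 38), Mul(Rational(1, 92), b))) = Add(Rational(-53, 38), Mul(Rational(1, 92), b)))
Add(Mul(Function('x')(-72, B), Pow(-84301, -1)), Mul(-437423, Pow(446543, -1))) = Add(Mul(Add(Rational(-53, 38), Mul(Rational(1, 92), -72)), Pow(-84301, -1)), Mul(-437423, Pow(446543, -1))) = Add(Mul(Add(Rational(-53, 38), Rational(-18, 23)), Rational(-1, 84301)), Mul(-437423, Rational(1, 446543))) = Add(Mul(Rational(-1903, 874), Rational(-1, 84301)), Rational(-437423, 446543)) = Add(Rational(1903, 73679074), Rational(-437423, 446543)) = Rational(-32228071814973, 32900874741182)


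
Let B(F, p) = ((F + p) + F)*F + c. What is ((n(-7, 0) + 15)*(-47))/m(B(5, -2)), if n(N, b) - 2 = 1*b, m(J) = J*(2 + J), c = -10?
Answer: -799/960 ≈ -0.83229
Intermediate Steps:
B(F, p) = -10 + F*(p + 2*F) (B(F, p) = ((F + p) + F)*F - 10 = (p + 2*F)*F - 10 = F*(p + 2*F) - 10 = -10 + F*(p + 2*F))
n(N, b) = 2 + b (n(N, b) = 2 + 1*b = 2 + b)
((n(-7, 0) + 15)*(-47))/m(B(5, -2)) = (((2 + 0) + 15)*(-47))/(((-10 + 2*5**2 + 5*(-2))*(2 + (-10 + 2*5**2 + 5*(-2))))) = ((2 + 15)*(-47))/(((-10 + 2*25 - 10)*(2 + (-10 + 2*25 - 10)))) = (17*(-47))/(((-10 + 50 - 10)*(2 + (-10 + 50 - 10)))) = -799*1/(30*(2 + 30)) = -799/(30*32) = -799/960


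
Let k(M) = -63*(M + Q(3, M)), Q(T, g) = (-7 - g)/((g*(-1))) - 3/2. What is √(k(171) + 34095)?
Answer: √33718730/38 ≈ 152.81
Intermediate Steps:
Q(T, g) = -3/2 - (-7 - g)/g (Q(T, g) = (-7 - g)/((-g)) - 3*½ = (-7 - g)*(-1/g) - 3/2 = -(-7 - g)/g - 3/2 = -3/2 - (-7 - g)/g)
k(M) = -63*M - 63*(14 - M)/(2*M) (k(M) = -63*(M + (14 - M)/(2*M)) = -63*M - 63*(14 - M)/(2*M))
√(k(171) + 34095) = √((63/2 - 441/171 - 63*171) + 34095) = √((63/2 - 441*1/171 - 10773) + 34095) = √((63/2 - 49/19 - 10773) + 34095) = √(-408275/38 + 34095) = √(887335/38) = √33718730/38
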